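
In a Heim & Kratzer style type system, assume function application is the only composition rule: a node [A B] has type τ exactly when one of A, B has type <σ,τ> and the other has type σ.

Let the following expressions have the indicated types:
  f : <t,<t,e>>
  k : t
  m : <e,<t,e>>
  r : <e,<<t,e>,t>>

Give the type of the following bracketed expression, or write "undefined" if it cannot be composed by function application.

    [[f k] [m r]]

undefined

At [f k], f : <t,<t,e>> takes k : t, giving <t,e>.
At [m r]: neither <e,<t,e>> nor <e,<<t,e>,t>> can take the other as argument; the node is ill-typed.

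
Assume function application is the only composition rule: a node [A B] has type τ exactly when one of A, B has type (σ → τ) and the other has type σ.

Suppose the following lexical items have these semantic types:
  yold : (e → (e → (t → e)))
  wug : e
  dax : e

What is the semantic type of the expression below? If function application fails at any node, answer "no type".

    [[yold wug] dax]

[yold wug] — yold of type (e → (e → (t → e))) combines with wug of type e: type (e → (t → e)).
[[yold wug] dax] — [yold wug] of type (e → (t → e)) combines with dax of type e: type (t → e).

(t → e)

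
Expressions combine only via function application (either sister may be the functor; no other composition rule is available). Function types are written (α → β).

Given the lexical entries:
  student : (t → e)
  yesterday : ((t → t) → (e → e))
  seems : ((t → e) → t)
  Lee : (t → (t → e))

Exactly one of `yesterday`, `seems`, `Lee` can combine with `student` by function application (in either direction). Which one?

yesterday : ((t → t) → (e → e)) — no; student wants t, and yesterday wants (t → t).
seems — combines: seems : ((t → e) → t) takes student : (t → e) as argument, giving t.
Lee : (t → (t → e)) — no; student wants t, and Lee wants t.

seems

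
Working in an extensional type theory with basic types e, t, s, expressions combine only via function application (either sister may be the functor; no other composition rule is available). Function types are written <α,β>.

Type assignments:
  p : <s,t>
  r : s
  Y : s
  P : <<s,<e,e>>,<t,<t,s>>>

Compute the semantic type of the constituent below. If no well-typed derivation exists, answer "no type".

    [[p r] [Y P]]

[p r] — p of type <s,t> combines with r of type s: type t.
[Y P]: s with <<s,<e,e>>,<t,<t,s>>> — neither is a function whose domain matches the other; composition fails here.

no type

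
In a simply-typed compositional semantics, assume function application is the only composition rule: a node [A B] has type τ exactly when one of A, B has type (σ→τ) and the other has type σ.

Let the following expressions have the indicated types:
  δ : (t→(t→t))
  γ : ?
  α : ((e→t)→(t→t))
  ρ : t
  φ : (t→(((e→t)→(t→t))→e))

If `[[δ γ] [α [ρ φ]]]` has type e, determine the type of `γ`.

For [[δ γ] [α [ρ φ]]] to have type e with [α [ρ φ]] of type e, [δ γ] must be the function: [δ γ] : (e→e).
For [δ γ] to have type (e→e) with δ of type (t→(t→t)), γ must be the function: γ : ((t→(t→t))→(e→e)).

((t→(t→t))→(e→e))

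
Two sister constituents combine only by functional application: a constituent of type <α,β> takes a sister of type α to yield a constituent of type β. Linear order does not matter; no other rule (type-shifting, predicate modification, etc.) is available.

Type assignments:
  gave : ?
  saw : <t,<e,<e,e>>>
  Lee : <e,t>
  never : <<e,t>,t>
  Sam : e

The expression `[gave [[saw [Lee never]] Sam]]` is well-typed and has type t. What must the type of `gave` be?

<<e,e>,t>

At [gave [[saw [Lee never]] Sam]] (required: t): [[saw [Lee never]] Sam] is <e,e>, which is not a function with range t; hence gave is the functor — type <<e,e>,t>.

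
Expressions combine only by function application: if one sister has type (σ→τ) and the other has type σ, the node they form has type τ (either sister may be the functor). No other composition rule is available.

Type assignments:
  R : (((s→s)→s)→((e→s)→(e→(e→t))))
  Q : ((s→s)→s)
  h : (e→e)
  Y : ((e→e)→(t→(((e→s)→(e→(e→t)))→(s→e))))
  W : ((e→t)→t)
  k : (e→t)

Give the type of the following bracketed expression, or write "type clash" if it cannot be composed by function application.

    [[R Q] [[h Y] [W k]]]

(s→e)

[R Q]: functor R : (((s→s)→s)→((e→s)→(e→(e→t)))), argument Q : ((s→s)→s); result ((e→s)→(e→(e→t))).
[h Y]: functor Y : ((e→e)→(t→(((e→s)→(e→(e→t)))→(s→e)))), argument h : (e→e); result (t→(((e→s)→(e→(e→t)))→(s→e))).
[W k]: functor W : ((e→t)→t), argument k : (e→t); result t.
[[h Y] [W k]]: functor [h Y] : (t→(((e→s)→(e→(e→t)))→(s→e))), argument [W k] : t; result (((e→s)→(e→(e→t)))→(s→e)).
[[R Q] [[h Y] [W k]]]: functor [[h Y] [W k]] : (((e→s)→(e→(e→t)))→(s→e)), argument [R Q] : ((e→s)→(e→(e→t))); result (s→e).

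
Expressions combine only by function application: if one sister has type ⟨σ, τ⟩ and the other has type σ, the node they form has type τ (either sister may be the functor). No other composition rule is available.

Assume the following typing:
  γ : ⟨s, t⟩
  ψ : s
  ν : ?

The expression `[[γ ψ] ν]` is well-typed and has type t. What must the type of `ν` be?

⟨t, t⟩

[[γ ψ] ν] must have type t. The sister [γ ψ] has type t; that is not a function onto t, so ν must be the functor, of type ⟨t, t⟩.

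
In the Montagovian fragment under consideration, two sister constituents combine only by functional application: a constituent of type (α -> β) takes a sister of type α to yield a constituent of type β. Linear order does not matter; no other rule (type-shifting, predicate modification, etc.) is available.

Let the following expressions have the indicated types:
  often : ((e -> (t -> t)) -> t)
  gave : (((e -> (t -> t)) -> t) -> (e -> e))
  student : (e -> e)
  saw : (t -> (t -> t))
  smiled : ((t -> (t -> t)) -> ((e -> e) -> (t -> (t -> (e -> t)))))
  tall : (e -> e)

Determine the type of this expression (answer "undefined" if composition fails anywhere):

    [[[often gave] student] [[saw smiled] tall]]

undefined

[often gave]: (((e -> (t -> t)) -> t) -> (e -> e)) applied to ((e -> (t -> t)) -> t) yields (e -> e).
[[often gave] student]: (e -> e) with (e -> e) — neither is a function whose domain matches the other; composition fails here.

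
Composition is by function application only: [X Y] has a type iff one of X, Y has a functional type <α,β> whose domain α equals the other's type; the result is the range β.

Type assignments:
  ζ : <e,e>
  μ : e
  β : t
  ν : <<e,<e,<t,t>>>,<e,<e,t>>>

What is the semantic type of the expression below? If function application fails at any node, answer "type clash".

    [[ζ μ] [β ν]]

type clash

[ζ μ]: <e,e> applied to e yields e.
[β ν]: t and <<e,<e,<t,t>>>,<e,<e,t>>> cannot combine by function application — type clash.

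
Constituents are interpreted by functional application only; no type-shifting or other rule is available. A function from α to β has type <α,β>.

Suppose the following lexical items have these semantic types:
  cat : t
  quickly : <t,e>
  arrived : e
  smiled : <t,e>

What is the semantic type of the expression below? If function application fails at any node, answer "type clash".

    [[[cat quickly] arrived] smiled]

type clash

[cat quickly]: quickly is <t,e>, cat is t; result e.
[[cat quickly] arrived]: e with e — neither is a function whose domain matches the other; composition fails here.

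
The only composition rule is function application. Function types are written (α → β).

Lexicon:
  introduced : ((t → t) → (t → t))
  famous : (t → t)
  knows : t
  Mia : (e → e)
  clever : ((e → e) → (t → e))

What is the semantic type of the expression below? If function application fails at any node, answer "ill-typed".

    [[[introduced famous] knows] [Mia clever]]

e

[introduced famous] — introduced of type ((t → t) → (t → t)) combines with famous of type (t → t): type (t → t).
[[introduced famous] knows] — [introduced famous] of type (t → t) combines with knows of type t: type t.
[Mia clever] — clever of type ((e → e) → (t → e)) combines with Mia of type (e → e): type (t → e).
[[[introduced famous] knows] [Mia clever]] — [Mia clever] of type (t → e) combines with [[introduced famous] knows] of type t: type e.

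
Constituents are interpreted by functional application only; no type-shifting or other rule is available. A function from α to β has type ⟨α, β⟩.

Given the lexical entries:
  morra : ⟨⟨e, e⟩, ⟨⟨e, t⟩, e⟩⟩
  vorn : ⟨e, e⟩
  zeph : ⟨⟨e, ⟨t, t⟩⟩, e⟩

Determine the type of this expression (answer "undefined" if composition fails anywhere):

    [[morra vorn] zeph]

undefined

At [morra vorn], morra : ⟨⟨e, e⟩, ⟨⟨e, t⟩, e⟩⟩ takes vorn : ⟨e, e⟩, giving ⟨⟨e, t⟩, e⟩.
[[morra vorn] zeph]: ⟨⟨e, t⟩, e⟩ and ⟨⟨e, ⟨t, t⟩⟩, e⟩ cannot combine by function application — type clash.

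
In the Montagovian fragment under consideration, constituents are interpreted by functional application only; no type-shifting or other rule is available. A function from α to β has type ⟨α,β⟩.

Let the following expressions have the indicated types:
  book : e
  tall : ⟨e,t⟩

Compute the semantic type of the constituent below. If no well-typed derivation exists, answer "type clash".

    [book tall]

t

At [book tall], tall : ⟨e,t⟩ takes book : e, giving t.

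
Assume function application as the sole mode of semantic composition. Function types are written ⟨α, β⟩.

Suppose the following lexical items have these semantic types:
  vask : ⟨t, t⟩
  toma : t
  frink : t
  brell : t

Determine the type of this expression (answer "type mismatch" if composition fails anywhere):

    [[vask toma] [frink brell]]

type mismatch

[vask toma]: ⟨t, t⟩ applied to t yields t.
[frink brell]: t and t cannot combine by function application — type clash.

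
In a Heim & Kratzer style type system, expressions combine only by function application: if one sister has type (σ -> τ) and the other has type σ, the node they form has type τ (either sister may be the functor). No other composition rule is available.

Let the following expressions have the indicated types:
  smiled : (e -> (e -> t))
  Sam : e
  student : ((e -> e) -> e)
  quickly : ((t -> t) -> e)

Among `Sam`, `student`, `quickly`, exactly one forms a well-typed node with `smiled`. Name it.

Sam

Sam — combines: smiled : (e -> (e -> t)) takes Sam : e as argument, giving (e -> t).
student : ((e -> e) -> e) — no; smiled wants e, and student wants (e -> e).
quickly : ((t -> t) -> e) — no; smiled wants e, and quickly wants (t -> t).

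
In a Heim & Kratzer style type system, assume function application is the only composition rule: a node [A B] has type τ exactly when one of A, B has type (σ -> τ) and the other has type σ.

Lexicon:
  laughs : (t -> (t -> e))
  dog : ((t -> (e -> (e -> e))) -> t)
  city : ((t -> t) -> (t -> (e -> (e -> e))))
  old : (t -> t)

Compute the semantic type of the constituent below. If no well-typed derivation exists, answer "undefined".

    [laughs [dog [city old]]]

[city old]: ((t -> t) -> (t -> (e -> (e -> e)))) applied to (t -> t) yields (t -> (e -> (e -> e))).
[dog [city old]]: ((t -> (e -> (e -> e))) -> t) applied to (t -> (e -> (e -> e))) yields t.
[laughs [dog [city old]]]: (t -> (t -> e)) applied to t yields (t -> e).

(t -> e)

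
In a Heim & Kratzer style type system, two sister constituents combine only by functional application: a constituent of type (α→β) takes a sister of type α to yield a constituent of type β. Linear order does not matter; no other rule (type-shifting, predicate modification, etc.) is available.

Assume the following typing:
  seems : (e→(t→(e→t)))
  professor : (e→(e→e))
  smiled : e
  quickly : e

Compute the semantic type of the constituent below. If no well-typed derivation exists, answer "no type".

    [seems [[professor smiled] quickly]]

[professor smiled]: professor is (e→(e→e)), smiled is e; result (e→e).
[[professor smiled] quickly]: [professor smiled] is (e→e), quickly is e; result e.
[seems [[professor smiled] quickly]]: seems is (e→(t→(e→t))), [[professor smiled] quickly] is e; result (t→(e→t)).

(t→(e→t))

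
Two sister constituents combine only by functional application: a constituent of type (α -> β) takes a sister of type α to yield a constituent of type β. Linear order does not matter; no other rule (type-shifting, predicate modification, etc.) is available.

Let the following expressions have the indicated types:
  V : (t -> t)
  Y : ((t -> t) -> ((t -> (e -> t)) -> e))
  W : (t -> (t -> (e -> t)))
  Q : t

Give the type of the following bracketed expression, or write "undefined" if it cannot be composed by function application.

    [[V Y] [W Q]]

[V Y]: functor Y : ((t -> t) -> ((t -> (e -> t)) -> e)), argument V : (t -> t); result ((t -> (e -> t)) -> e).
[W Q]: functor W : (t -> (t -> (e -> t))), argument Q : t; result (t -> (e -> t)).
[[V Y] [W Q]]: functor [V Y] : ((t -> (e -> t)) -> e), argument [W Q] : (t -> (e -> t)); result e.

e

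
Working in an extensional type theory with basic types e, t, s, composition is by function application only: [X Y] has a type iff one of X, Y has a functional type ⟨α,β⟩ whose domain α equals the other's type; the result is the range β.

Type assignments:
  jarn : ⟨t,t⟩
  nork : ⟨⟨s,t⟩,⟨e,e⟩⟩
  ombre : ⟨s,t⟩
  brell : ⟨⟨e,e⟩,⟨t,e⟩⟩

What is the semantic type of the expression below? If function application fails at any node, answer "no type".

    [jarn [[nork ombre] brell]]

no type

At [nork ombre], nork : ⟨⟨s,t⟩,⟨e,e⟩⟩ takes ombre : ⟨s,t⟩, giving ⟨e,e⟩.
At [[nork ombre] brell], brell : ⟨⟨e,e⟩,⟨t,e⟩⟩ takes [nork ombre] : ⟨e,e⟩, giving ⟨t,e⟩.
[jarn [[nork ombre] brell]]: ⟨t,t⟩ with ⟨t,e⟩ — neither is a function whose domain matches the other; composition fails here.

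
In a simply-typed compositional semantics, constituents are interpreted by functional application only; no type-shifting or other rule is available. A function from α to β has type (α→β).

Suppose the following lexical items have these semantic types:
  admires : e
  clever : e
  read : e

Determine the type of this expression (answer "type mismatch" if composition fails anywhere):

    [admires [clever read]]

At [clever read]: neither e nor e can take the other as argument; the node is ill-typed.

type mismatch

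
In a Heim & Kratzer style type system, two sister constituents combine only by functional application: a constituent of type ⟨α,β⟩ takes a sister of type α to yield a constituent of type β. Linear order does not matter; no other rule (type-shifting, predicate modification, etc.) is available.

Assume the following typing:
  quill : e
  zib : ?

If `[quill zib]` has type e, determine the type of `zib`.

For [quill zib] to have type e with quill of type e, zib must be the function: zib : ⟨e,e⟩.

⟨e,e⟩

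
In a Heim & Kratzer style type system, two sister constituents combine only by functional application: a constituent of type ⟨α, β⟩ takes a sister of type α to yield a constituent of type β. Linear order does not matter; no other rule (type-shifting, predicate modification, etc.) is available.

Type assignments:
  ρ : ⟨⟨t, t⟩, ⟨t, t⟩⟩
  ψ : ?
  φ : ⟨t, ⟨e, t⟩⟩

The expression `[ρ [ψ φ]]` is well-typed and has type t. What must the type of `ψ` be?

[ρ [ψ φ]] must have type t. The sister ρ has type ⟨⟨t, t⟩, ⟨t, t⟩⟩; that is not a function onto t, so [ψ φ] must be the functor, of type ⟨⟨⟨t, t⟩, ⟨t, t⟩⟩, t⟩.
[ψ φ] must have type ⟨⟨⟨t, t⟩, ⟨t, t⟩⟩, t⟩. The sister φ has type ⟨t, ⟨e, t⟩⟩; that is not a function onto ⟨⟨⟨t, t⟩, ⟨t, t⟩⟩, t⟩, so ψ must be the functor, of type ⟨⟨t, ⟨e, t⟩⟩, ⟨⟨⟨t, t⟩, ⟨t, t⟩⟩, t⟩⟩.

⟨⟨t, ⟨e, t⟩⟩, ⟨⟨⟨t, t⟩, ⟨t, t⟩⟩, t⟩⟩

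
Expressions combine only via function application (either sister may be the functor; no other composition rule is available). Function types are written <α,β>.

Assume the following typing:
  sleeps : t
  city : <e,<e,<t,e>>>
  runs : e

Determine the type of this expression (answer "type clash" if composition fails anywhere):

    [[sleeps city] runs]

type clash

[sleeps city]: t with <e,<e,<t,e>>> — neither is a function whose domain matches the other; composition fails here.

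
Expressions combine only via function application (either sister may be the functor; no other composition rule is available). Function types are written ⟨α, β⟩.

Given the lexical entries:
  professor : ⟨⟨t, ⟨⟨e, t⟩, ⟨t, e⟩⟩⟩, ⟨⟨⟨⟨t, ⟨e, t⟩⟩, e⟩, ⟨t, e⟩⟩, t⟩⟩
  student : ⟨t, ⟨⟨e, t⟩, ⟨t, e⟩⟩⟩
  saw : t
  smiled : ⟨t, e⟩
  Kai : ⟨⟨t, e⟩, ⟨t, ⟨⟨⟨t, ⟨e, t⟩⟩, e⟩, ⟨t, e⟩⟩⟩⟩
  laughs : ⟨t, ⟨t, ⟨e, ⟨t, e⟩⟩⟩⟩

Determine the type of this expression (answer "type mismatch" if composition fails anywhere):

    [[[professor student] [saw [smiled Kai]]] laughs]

⟨t, ⟨e, ⟨t, e⟩⟩⟩

[professor student]: professor is ⟨⟨t, ⟨⟨e, t⟩, ⟨t, e⟩⟩⟩, ⟨⟨⟨⟨t, ⟨e, t⟩⟩, e⟩, ⟨t, e⟩⟩, t⟩⟩, student is ⟨t, ⟨⟨e, t⟩, ⟨t, e⟩⟩⟩; result ⟨⟨⟨⟨t, ⟨e, t⟩⟩, e⟩, ⟨t, e⟩⟩, t⟩.
[smiled Kai]: Kai is ⟨⟨t, e⟩, ⟨t, ⟨⟨⟨t, ⟨e, t⟩⟩, e⟩, ⟨t, e⟩⟩⟩⟩, smiled is ⟨t, e⟩; result ⟨t, ⟨⟨⟨t, ⟨e, t⟩⟩, e⟩, ⟨t, e⟩⟩⟩.
[saw [smiled Kai]]: [smiled Kai] is ⟨t, ⟨⟨⟨t, ⟨e, t⟩⟩, e⟩, ⟨t, e⟩⟩⟩, saw is t; result ⟨⟨⟨t, ⟨e, t⟩⟩, e⟩, ⟨t, e⟩⟩.
[[professor student] [saw [smiled Kai]]]: [professor student] is ⟨⟨⟨⟨t, ⟨e, t⟩⟩, e⟩, ⟨t, e⟩⟩, t⟩, [saw [smiled Kai]] is ⟨⟨⟨t, ⟨e, t⟩⟩, e⟩, ⟨t, e⟩⟩; result t.
[[[professor student] [saw [smiled Kai]]] laughs]: laughs is ⟨t, ⟨t, ⟨e, ⟨t, e⟩⟩⟩⟩, [[professor student] [saw [smiled Kai]]] is t; result ⟨t, ⟨e, ⟨t, e⟩⟩⟩.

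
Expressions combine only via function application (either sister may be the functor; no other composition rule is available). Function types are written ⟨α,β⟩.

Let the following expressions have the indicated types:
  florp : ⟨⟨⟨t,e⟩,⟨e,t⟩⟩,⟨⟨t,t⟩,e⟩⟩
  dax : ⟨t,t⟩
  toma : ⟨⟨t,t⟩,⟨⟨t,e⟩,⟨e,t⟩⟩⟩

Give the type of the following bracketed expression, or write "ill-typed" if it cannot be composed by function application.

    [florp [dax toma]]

At [dax toma], toma : ⟨⟨t,t⟩,⟨⟨t,e⟩,⟨e,t⟩⟩⟩ takes dax : ⟨t,t⟩, giving ⟨⟨t,e⟩,⟨e,t⟩⟩.
At [florp [dax toma]], florp : ⟨⟨⟨t,e⟩,⟨e,t⟩⟩,⟨⟨t,t⟩,e⟩⟩ takes [dax toma] : ⟨⟨t,e⟩,⟨e,t⟩⟩, giving ⟨⟨t,t⟩,e⟩.

⟨⟨t,t⟩,e⟩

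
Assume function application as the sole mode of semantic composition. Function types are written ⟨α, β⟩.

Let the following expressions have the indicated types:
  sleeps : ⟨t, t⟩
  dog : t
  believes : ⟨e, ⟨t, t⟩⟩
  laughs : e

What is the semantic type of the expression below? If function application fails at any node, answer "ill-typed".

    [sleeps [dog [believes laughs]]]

[believes laughs] — believes of type ⟨e, ⟨t, t⟩⟩ combines with laughs of type e: type ⟨t, t⟩.
[dog [believes laughs]] — [believes laughs] of type ⟨t, t⟩ combines with dog of type t: type t.
[sleeps [dog [believes laughs]]] — sleeps of type ⟨t, t⟩ combines with [dog [believes laughs]] of type t: type t.

t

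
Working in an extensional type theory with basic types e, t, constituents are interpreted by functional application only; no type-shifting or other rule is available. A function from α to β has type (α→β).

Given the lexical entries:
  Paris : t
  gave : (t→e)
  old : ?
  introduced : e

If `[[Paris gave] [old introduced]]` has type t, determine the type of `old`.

(e→(e→t))

For [[Paris gave] [old introduced]] to have type t with [Paris gave] of type e, [old introduced] must be the function: [old introduced] : (e→t).
For [old introduced] to have type (e→t) with introduced of type e, old must be the function: old : (e→(e→t)).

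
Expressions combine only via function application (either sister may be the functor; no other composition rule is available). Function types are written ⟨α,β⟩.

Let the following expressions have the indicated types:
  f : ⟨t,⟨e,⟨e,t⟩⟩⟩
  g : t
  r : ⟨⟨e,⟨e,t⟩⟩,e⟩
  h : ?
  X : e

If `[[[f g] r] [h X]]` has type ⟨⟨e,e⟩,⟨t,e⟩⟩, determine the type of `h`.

For [[[f g] r] [h X]] to have type ⟨⟨e,e⟩,⟨t,e⟩⟩ with [[f g] r] of type e, [h X] must be the function: [h X] : ⟨e,⟨⟨e,e⟩,⟨t,e⟩⟩⟩.
For [h X] to have type ⟨e,⟨⟨e,e⟩,⟨t,e⟩⟩⟩ with X of type e, h must be the function: h : ⟨e,⟨e,⟨⟨e,e⟩,⟨t,e⟩⟩⟩⟩.

⟨e,⟨e,⟨⟨e,e⟩,⟨t,e⟩⟩⟩⟩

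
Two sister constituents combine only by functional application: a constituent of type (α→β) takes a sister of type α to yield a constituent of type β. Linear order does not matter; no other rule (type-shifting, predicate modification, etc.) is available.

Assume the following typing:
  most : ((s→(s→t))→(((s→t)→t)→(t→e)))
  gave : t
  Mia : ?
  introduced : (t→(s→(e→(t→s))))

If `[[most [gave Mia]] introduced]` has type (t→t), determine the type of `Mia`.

At [[most [gave Mia]] introduced] (required: (t→t)): introduced is (t→(s→(e→(t→s)))), which is not a function with range (t→t); hence [most [gave Mia]] is the functor — type ((t→(s→(e→(t→s))))→(t→t)).
At [most [gave Mia]] (required: ((t→(s→(e→(t→s))))→(t→t))): most is ((s→(s→t))→(((s→t)→t)→(t→e))), which is not a function with range ((t→(s→(e→(t→s))))→(t→t)); hence [gave Mia] is the functor — type (((s→(s→t))→(((s→t)→t)→(t→e)))→((t→(s→(e→(t→s))))→(t→t))).
At [gave Mia] (required: (((s→(s→t))→(((s→t)→t)→(t→e)))→((t→(s→(e→(t→s))))→(t→t)))): gave is t, which is not a function with range (((s→(s→t))→(((s→t)→t)→(t→e)))→((t→(s→(e→(t→s))))→(t→t))); hence Mia is the functor — type (t→(((s→(s→t))→(((s→t)→t)→(t→e)))→((t→(s→(e→(t→s))))→(t→t)))).

(t→(((s→(s→t))→(((s→t)→t)→(t→e)))→((t→(s→(e→(t→s))))→(t→t))))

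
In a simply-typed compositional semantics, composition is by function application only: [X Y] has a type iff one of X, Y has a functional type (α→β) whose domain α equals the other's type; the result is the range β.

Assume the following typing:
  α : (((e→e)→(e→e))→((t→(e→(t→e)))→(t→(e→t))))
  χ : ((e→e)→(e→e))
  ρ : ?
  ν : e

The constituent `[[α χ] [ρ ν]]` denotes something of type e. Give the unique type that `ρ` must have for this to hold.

(e→(((t→(e→(t→e)))→(t→(e→t)))→e))

For [[α χ] [ρ ν]] to have type e with [α χ] of type ((t→(e→(t→e)))→(t→(e→t))), [ρ ν] must be the function: [ρ ν] : (((t→(e→(t→e)))→(t→(e→t)))→e).
For [ρ ν] to have type (((t→(e→(t→e)))→(t→(e→t)))→e) with ν of type e, ρ must be the function: ρ : (e→(((t→(e→(t→e)))→(t→(e→t)))→e)).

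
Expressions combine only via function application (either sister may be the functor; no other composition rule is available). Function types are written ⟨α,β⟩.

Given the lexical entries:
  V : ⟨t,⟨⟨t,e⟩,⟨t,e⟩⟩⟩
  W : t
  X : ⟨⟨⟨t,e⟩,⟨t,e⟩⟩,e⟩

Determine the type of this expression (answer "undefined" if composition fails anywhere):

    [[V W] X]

e

[V W]: ⟨t,⟨⟨t,e⟩,⟨t,e⟩⟩⟩ applied to t yields ⟨⟨t,e⟩,⟨t,e⟩⟩.
[[V W] X]: ⟨⟨⟨t,e⟩,⟨t,e⟩⟩,e⟩ applied to ⟨⟨t,e⟩,⟨t,e⟩⟩ yields e.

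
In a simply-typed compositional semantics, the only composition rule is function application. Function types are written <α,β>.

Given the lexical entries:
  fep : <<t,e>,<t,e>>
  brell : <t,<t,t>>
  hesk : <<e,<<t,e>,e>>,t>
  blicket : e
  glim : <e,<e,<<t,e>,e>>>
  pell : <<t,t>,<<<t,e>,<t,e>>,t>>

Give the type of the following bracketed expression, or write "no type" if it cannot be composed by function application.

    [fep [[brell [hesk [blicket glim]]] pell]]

t

[blicket glim] — glim of type <e,<e,<<t,e>,e>>> combines with blicket of type e: type <e,<<t,e>,e>>.
[hesk [blicket glim]] — hesk of type <<e,<<t,e>,e>>,t> combines with [blicket glim] of type <e,<<t,e>,e>>: type t.
[brell [hesk [blicket glim]]] — brell of type <t,<t,t>> combines with [hesk [blicket glim]] of type t: type <t,t>.
[[brell [hesk [blicket glim]]] pell] — pell of type <<t,t>,<<<t,e>,<t,e>>,t>> combines with [brell [hesk [blicket glim]]] of type <t,t>: type <<<t,e>,<t,e>>,t>.
[fep [[brell [hesk [blicket glim]]] pell]] — [[brell [hesk [blicket glim]]] pell] of type <<<t,e>,<t,e>>,t> combines with fep of type <<t,e>,<t,e>>: type t.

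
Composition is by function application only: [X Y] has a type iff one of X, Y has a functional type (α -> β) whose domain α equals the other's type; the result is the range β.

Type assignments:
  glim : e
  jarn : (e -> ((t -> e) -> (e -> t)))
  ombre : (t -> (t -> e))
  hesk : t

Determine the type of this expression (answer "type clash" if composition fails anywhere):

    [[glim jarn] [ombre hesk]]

(e -> t)

At [glim jarn], jarn : (e -> ((t -> e) -> (e -> t))) takes glim : e, giving ((t -> e) -> (e -> t)).
At [ombre hesk], ombre : (t -> (t -> e)) takes hesk : t, giving (t -> e).
At [[glim jarn] [ombre hesk]], [glim jarn] : ((t -> e) -> (e -> t)) takes [ombre hesk] : (t -> e), giving (e -> t).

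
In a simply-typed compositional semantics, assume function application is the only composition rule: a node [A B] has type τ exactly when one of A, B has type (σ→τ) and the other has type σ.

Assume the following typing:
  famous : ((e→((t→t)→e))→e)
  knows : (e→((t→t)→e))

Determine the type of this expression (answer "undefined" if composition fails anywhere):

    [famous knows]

e

At [famous knows], famous : ((e→((t→t)→e))→e) takes knows : (e→((t→t)→e)), giving e.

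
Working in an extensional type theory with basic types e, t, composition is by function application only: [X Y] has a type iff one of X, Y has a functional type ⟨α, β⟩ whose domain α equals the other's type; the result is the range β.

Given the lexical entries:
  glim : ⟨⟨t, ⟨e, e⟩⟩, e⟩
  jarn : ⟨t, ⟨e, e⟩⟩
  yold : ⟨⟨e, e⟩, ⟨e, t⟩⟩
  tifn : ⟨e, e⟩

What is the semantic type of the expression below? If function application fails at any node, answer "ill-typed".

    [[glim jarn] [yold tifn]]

t

[glim jarn]: functor glim : ⟨⟨t, ⟨e, e⟩⟩, e⟩, argument jarn : ⟨t, ⟨e, e⟩⟩; result e.
[yold tifn]: functor yold : ⟨⟨e, e⟩, ⟨e, t⟩⟩, argument tifn : ⟨e, e⟩; result ⟨e, t⟩.
[[glim jarn] [yold tifn]]: functor [yold tifn] : ⟨e, t⟩, argument [glim jarn] : e; result t.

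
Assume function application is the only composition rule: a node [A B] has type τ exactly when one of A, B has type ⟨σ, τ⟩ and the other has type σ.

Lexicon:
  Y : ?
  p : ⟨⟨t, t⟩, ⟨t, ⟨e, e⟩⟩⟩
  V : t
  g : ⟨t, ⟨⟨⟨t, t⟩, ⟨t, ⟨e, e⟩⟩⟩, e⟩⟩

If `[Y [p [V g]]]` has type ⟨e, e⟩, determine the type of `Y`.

[Y [p [V g]]] must have type ⟨e, e⟩. The sister [p [V g]] has type e; that is not a function onto ⟨e, e⟩, so Y must be the functor, of type ⟨e, ⟨e, e⟩⟩.

⟨e, ⟨e, e⟩⟩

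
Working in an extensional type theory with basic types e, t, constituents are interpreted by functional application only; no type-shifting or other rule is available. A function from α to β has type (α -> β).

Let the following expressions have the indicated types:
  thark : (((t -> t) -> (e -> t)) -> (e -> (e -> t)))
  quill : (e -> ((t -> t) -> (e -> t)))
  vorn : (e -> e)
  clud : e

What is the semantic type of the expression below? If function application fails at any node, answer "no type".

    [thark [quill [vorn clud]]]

At [vorn clud], vorn : (e -> e) takes clud : e, giving e.
At [quill [vorn clud]], quill : (e -> ((t -> t) -> (e -> t))) takes [vorn clud] : e, giving ((t -> t) -> (e -> t)).
At [thark [quill [vorn clud]]], thark : (((t -> t) -> (e -> t)) -> (e -> (e -> t))) takes [quill [vorn clud]] : ((t -> t) -> (e -> t)), giving (e -> (e -> t)).

(e -> (e -> t))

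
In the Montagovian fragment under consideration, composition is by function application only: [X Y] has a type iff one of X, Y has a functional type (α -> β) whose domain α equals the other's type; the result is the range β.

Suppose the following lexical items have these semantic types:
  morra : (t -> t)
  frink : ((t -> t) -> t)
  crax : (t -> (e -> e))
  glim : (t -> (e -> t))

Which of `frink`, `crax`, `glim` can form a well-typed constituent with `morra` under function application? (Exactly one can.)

frink

frink — combines: frink : ((t -> t) -> t) takes morra : (t -> t) as argument, giving t.
crax : (t -> (e -> e)) — morra needs t; crax needs t; neither fits.
glim : (t -> (e -> t)) — morra needs t; glim needs t; neither fits.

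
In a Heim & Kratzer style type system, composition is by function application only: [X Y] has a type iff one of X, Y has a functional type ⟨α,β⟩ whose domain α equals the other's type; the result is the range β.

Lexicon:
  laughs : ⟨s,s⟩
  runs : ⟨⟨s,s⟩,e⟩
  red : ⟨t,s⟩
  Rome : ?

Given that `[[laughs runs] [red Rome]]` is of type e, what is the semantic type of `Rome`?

For [[laughs runs] [red Rome]] to have type e with [laughs runs] of type e, [red Rome] must be the function: [red Rome] : ⟨e,e⟩.
For [red Rome] to have type ⟨e,e⟩ with red of type ⟨t,s⟩, Rome must be the function: Rome : ⟨⟨t,s⟩,⟨e,e⟩⟩.

⟨⟨t,s⟩,⟨e,e⟩⟩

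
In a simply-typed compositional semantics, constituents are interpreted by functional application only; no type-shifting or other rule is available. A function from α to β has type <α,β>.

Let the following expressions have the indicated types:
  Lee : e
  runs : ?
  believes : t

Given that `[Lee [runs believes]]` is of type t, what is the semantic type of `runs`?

<t,<e,t>>

For [Lee [runs believes]] to have type t with Lee of type e, [runs believes] must be the function: [runs believes] : <e,t>.
For [runs believes] to have type <e,t> with believes of type t, runs must be the function: runs : <t,<e,t>>.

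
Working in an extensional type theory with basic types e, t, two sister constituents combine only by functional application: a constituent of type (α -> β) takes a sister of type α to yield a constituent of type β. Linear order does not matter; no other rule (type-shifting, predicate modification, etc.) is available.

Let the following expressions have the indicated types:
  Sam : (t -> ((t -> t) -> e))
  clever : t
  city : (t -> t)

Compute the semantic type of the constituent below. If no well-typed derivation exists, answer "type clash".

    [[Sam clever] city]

e

[Sam clever]: functor Sam : (t -> ((t -> t) -> e)), argument clever : t; result ((t -> t) -> e).
[[Sam clever] city]: functor [Sam clever] : ((t -> t) -> e), argument city : (t -> t); result e.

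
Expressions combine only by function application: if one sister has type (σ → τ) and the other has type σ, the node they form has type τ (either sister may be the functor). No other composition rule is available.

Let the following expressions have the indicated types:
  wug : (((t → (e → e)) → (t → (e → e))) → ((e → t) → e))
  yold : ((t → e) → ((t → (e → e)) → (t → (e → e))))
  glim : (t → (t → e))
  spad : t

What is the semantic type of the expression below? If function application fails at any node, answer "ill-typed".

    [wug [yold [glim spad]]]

[glim spad]: functor glim : (t → (t → e)), argument spad : t; result (t → e).
[yold [glim spad]]: functor yold : ((t → e) → ((t → (e → e)) → (t → (e → e)))), argument [glim spad] : (t → e); result ((t → (e → e)) → (t → (e → e))).
[wug [yold [glim spad]]]: functor wug : (((t → (e → e)) → (t → (e → e))) → ((e → t) → e)), argument [yold [glim spad]] : ((t → (e → e)) → (t → (e → e))); result ((e → t) → e).

((e → t) → e)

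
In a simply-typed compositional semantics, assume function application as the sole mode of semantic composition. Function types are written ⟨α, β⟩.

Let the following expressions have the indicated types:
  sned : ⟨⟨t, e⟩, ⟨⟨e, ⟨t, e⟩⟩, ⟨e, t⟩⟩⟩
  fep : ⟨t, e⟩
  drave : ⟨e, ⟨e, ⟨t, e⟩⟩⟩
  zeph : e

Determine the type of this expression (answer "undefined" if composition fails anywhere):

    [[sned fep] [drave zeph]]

[sned fep]: sned is ⟨⟨t, e⟩, ⟨⟨e, ⟨t, e⟩⟩, ⟨e, t⟩⟩⟩, fep is ⟨t, e⟩; result ⟨⟨e, ⟨t, e⟩⟩, ⟨e, t⟩⟩.
[drave zeph]: drave is ⟨e, ⟨e, ⟨t, e⟩⟩⟩, zeph is e; result ⟨e, ⟨t, e⟩⟩.
[[sned fep] [drave zeph]]: [sned fep] is ⟨⟨e, ⟨t, e⟩⟩, ⟨e, t⟩⟩, [drave zeph] is ⟨e, ⟨t, e⟩⟩; result ⟨e, t⟩.

⟨e, t⟩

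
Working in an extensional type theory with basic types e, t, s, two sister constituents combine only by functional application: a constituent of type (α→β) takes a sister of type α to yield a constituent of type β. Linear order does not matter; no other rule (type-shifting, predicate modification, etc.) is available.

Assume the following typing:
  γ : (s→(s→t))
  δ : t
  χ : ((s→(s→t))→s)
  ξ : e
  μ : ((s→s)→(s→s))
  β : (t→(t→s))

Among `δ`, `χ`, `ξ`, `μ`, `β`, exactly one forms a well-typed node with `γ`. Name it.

χ

δ : t — does not combine with γ.
χ — combines: χ : ((s→(s→t))→s) takes γ : (s→(s→t)) as argument, giving s.
ξ : e — does not combine with γ.
μ : ((s→s)→(s→s)) — does not combine with γ.
β : (t→(t→s)) — does not combine with γ.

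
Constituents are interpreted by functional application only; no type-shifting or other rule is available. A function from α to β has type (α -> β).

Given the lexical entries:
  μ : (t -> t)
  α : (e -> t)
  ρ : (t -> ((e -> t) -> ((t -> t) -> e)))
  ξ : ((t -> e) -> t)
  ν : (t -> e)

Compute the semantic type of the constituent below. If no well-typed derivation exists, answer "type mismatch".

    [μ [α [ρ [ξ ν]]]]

e

[ξ ν]: functor ξ : ((t -> e) -> t), argument ν : (t -> e); result t.
[ρ [ξ ν]]: functor ρ : (t -> ((e -> t) -> ((t -> t) -> e))), argument [ξ ν] : t; result ((e -> t) -> ((t -> t) -> e)).
[α [ρ [ξ ν]]]: functor [ρ [ξ ν]] : ((e -> t) -> ((t -> t) -> e)), argument α : (e -> t); result ((t -> t) -> e).
[μ [α [ρ [ξ ν]]]]: functor [α [ρ [ξ ν]]] : ((t -> t) -> e), argument μ : (t -> t); result e.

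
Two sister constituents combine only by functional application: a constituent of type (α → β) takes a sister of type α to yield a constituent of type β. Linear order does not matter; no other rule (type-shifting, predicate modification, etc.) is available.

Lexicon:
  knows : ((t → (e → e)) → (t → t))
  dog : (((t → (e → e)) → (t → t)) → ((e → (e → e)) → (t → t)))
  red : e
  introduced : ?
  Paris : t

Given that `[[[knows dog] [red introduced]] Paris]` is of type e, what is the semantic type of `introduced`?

(e → (((e → (e → e)) → (t → t)) → (t → e)))

At [[[knows dog] [red introduced]] Paris] (required: e): Paris is t, which is not a function with range e; hence [[knows dog] [red introduced]] is the functor — type (t → e).
At [[knows dog] [red introduced]] (required: (t → e)): [knows dog] is ((e → (e → e)) → (t → t)), which is not a function with range (t → e); hence [red introduced] is the functor — type (((e → (e → e)) → (t → t)) → (t → e)).
At [red introduced] (required: (((e → (e → e)) → (t → t)) → (t → e))): red is e, which is not a function with range (((e → (e → e)) → (t → t)) → (t → e)); hence introduced is the functor — type (e → (((e → (e → e)) → (t → t)) → (t → e))).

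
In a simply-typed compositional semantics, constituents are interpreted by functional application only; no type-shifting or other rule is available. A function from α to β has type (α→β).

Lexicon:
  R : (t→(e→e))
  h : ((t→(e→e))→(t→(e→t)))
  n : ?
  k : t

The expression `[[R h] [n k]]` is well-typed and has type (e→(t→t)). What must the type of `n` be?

(t→((t→(e→t))→(e→(t→t))))

[[R h] [n k]] is required to be (e→(t→t)). [R h] : (t→(e→t)) cannot yield (e→(t→t)) as functor, so [n k] : ((t→(e→t))→(e→(t→t))).
[n k] is required to be ((t→(e→t))→(e→(t→t))). k : t cannot yield ((t→(e→t))→(e→(t→t))) as functor, so n : (t→((t→(e→t))→(e→(t→t)))).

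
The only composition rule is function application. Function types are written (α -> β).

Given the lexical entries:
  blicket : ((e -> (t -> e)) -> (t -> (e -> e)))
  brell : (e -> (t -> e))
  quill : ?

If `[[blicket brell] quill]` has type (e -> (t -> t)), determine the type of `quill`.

For [[blicket brell] quill] to have type (e -> (t -> t)) with [blicket brell] of type (t -> (e -> e)), quill must be the function: quill : ((t -> (e -> e)) -> (e -> (t -> t))).

((t -> (e -> e)) -> (e -> (t -> t)))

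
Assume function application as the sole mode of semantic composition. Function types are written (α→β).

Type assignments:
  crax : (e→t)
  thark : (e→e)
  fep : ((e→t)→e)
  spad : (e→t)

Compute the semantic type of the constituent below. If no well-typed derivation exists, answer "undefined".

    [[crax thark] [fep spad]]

[crax thark]: (e→t) and (e→e) cannot combine by function application — type clash.

undefined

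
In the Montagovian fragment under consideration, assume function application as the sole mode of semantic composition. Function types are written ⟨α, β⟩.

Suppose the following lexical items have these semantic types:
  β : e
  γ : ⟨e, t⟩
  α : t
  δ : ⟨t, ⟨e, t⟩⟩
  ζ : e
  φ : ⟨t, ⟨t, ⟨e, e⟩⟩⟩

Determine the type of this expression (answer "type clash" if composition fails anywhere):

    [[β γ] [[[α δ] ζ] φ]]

[β γ] — γ of type ⟨e, t⟩ combines with β of type e: type t.
[α δ] — δ of type ⟨t, ⟨e, t⟩⟩ combines with α of type t: type ⟨e, t⟩.
[[α δ] ζ] — [α δ] of type ⟨e, t⟩ combines with ζ of type e: type t.
[[[α δ] ζ] φ] — φ of type ⟨t, ⟨t, ⟨e, e⟩⟩⟩ combines with [[α δ] ζ] of type t: type ⟨t, ⟨e, e⟩⟩.
[[β γ] [[[α δ] ζ] φ]] — [[[α δ] ζ] φ] of type ⟨t, ⟨e, e⟩⟩ combines with [β γ] of type t: type ⟨e, e⟩.

⟨e, e⟩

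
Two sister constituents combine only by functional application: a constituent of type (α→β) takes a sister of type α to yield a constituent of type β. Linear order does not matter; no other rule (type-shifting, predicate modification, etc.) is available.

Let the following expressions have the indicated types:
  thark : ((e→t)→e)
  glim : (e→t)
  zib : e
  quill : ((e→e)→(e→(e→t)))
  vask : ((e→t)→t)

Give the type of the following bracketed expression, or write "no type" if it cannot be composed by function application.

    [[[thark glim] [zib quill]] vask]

no type

[thark glim] — thark of type ((e→t)→e) combines with glim of type (e→t): type e.
[zib quill]: e with ((e→e)→(e→(e→t))) — neither is a function whose domain matches the other; composition fails here.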